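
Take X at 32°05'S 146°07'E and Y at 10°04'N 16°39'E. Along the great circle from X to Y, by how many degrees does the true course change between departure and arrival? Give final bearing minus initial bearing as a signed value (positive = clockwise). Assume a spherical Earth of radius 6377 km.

+46.9°

Initial bearing θ₁ = atan2(sin Δλ cos φ₂, cos φ₁ sin φ₂ − sin φ₁ cos φ₂ cos Δλ) = 256.37°
Final bearing θ₂ = (initial bearing from the destination back to the start) + 180° = 303.25°
Δθ = θ₂ − θ₁ = +46.9°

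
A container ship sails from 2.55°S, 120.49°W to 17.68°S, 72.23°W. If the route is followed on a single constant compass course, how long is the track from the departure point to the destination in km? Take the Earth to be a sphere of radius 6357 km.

Rhumb course C = atan2(Δλ, Δψ) with Δψ = ln[tan(π/4+φ₂/2)/tan(π/4+φ₁/2)] = -0.2691, Δλ = +0.8423 → C = 107.72°
d = R·|Δφ| / |cos C| = 6357·0.26407 / 0.30430 = 5517 km

5517 km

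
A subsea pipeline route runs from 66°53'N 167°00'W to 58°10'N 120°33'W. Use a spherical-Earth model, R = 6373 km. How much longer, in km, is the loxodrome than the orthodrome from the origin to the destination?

Great circle: cos σ = sin φ₁ sin φ₂ + cos φ₁ cos φ₂ cos Δλ,  σ = 0.3923 rad → d_gc = 2499.9 km
Rhumb line: Δψ = -0.3325, q = Δφ/Δψ = 0.4576, d_rh = R√(Δφ²+q²Δλ²) = 2555.3 km
Excess = 2555.3 − 2499.9 = 55.4 ≈ 55 km

55 km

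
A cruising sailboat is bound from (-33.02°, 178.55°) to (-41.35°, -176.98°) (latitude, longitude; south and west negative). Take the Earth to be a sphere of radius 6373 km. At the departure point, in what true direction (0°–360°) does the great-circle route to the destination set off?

N = sin Δλ·cos φ₂ = +0.0585;  D = cos φ₁ sin φ₂ − sin φ₁ cos φ₂ cos Δλ = -0.1461
initial course = atan2(N, D) = 158.18°

158.2°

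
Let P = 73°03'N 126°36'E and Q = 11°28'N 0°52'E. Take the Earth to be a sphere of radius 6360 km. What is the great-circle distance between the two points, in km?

Haversine: a = sin²(Δφ/2)+cos φ₁ cos φ₂ sin²(Δλ/2) = 0.48835;  σ = 2·atan2(√a,√(1−a))
σ = 88.665° → d = Rσ = 6360·1.54750 = 9842 km

9842 km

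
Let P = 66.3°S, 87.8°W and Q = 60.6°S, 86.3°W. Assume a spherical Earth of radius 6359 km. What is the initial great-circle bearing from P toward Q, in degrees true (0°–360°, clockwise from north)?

θ = atan2( sin Δλ·cos φ₂ ,  cos φ₁ sin φ₂ − sin φ₁ cos φ₂ cos Δλ )
  = atan2(+0.0129, +0.0992) = 7.38°

7.4°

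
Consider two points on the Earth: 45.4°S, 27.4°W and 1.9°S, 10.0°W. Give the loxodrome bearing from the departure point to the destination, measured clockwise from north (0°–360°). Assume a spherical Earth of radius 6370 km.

Meridional parts: M(φ₁)=-0.8913, M(φ₂)=-0.0332 → ΔM = +0.8581;  Δλ = +0.3037 rad
tan C = Δλ / ΔM = +0.3539 → C = 19.49°

19.5°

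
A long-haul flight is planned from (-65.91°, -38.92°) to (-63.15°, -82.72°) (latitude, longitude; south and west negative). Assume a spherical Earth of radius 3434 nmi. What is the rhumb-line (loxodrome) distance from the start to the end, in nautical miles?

1140 nmi

Δψ = ln[tan(π/4+φ₂/2)/tan(π/4+φ₁/2)] = +0.1121;  Δφ = +0.0482 rad,  Δλ = -0.7645 rad
q = Δφ/Δψ = 0.4296
d = R·√(Δφ² + q²Δλ²) = 3434·0.33195 = 1140 nmi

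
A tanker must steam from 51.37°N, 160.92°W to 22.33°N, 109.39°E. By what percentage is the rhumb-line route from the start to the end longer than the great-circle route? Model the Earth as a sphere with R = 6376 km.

4.6%

Great circle: σ = 1.2662 rad → d_gc = Rσ = 8073.1 km
Rhumb: Δφ = -0.5068, Δλ = -1.5654, Δψ = -0.6484, q = Δφ/Δψ = 0.7816 → d_rh = R√(Δφ²+q²Δλ²) = 8444.3 km
Excess = (8444.3 − 8073.1) / 8073.1 = 371.2 / 8073.1 = 4.60% ≈ 4.6%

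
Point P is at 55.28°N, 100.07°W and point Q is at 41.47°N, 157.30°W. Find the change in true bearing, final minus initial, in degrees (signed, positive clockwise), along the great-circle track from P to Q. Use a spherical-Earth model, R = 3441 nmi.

At departure: θ₁ = atan2(sin Δλ cos φ₂, cos φ₁ sin φ₂ − sin φ₁ cos φ₂ cos Δλ) = 273.98°
At arrival: θ₂ = atan2(sin Δλ cos φ₁, −cos φ₂ sin φ₁ + sin φ₂ cos φ₁ cos Δλ) = 229.31°
Δθ = θ₂ − θ₁ = -44.7°

-44.7°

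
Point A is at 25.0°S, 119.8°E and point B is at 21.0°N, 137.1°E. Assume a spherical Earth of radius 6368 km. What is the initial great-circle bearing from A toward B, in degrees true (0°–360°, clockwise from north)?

θ = atan2( sin Δλ·cos φ₂ ,  cos φ₁ sin φ₂ − sin φ₁ cos φ₂ cos Δλ )
  = atan2(+0.2776, +0.7015) = 21.59°

21.6°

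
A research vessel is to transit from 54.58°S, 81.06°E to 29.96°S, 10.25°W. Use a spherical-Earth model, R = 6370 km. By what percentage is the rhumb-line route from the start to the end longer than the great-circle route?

5.8%

Great circle: σ = 1.1642 rad → d_gc = Rσ = 7415.9 km
Rhumb: Δφ = +0.4297, Δλ = -1.5937, Δψ = +0.5930, q = Δφ/Δψ = 0.7246 → d_rh = R√(Δφ²+q²Δλ²) = 7848.6 km
Excess = (7848.6 − 7415.9) / 7415.9 = 432.7 / 7415.9 = 5.83% ≈ 5.8%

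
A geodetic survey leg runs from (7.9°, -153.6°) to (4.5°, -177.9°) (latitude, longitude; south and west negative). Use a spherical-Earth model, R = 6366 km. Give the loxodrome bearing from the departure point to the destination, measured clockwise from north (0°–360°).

Meridional parts: M(φ₁)=+0.1383, M(φ₂)=+0.0786 → ΔM = -0.0597;  Δλ = -0.4241 rad
tan C = Δλ / ΔM = +7.1042 → C = 261.99°

262.0°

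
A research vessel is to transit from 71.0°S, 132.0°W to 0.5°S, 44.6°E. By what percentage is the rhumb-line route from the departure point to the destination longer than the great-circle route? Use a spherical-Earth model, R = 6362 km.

30.0%

Great circle: σ = 1.8931 rad → d_gc = Rσ = 12043.8 km
Rhumb: Δφ = +1.2305, Δλ = +3.0823, Δψ = +1.7790, q = Δφ/Δψ = 0.6917 → d_rh = R√(Δφ²+q²Δλ²) = 15660.0 km
Excess = (15660.0 − 12043.8) / 12043.8 = 3616.2 / 12043.8 = 30.03% ≈ 30.0%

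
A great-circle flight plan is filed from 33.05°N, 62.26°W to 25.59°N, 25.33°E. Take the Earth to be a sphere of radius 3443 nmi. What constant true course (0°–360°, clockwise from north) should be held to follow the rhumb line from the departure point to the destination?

95.6°

Δψ = ln[tan(π/4+φ₂/2)/tan(π/4+φ₁/2)] = -0.1495
Δλ = +1.5287 rad (taken the short way round)
course = atan2(Δλ, Δψ) = 95.59°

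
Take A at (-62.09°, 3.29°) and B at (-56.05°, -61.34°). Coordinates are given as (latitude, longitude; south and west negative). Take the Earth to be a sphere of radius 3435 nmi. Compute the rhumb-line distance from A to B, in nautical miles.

Δψ = ln[tan(π/4+φ₂/2)/tan(π/4+φ₁/2)] = +0.2057;  Δφ = +0.1054 rad,  Δλ = -1.1280 rad
q = Δφ/Δψ = 0.5124
d = R·√(Δφ² + q²Δλ²) = 3435·0.58755 = 2018 nmi

2018 nmi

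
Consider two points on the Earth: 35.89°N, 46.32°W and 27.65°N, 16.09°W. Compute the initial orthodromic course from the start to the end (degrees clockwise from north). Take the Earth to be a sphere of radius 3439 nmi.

99.3°

θ = atan2( sin Δλ·cos φ₂ ,  cos φ₁ sin φ₂ − sin φ₁ cos φ₂ cos Δλ )
  = atan2(+0.4460, -0.0727) = 99.26°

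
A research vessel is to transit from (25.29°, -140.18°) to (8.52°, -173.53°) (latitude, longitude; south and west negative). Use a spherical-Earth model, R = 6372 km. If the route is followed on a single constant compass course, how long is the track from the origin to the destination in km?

3996 km

Rhumb course C = atan2(Δλ, Δψ) with Δψ = ln[tan(π/4+φ₂/2)/tan(π/4+φ₁/2)] = -0.3072, Δλ = -0.5821 → C = 242.18°
d = R·|Δφ| / |cos C| = 6372·0.29269 / 0.46677 = 3996 km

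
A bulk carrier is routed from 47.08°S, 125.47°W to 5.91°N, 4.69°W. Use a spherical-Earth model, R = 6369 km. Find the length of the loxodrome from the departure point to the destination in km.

13344 km

Δψ = ln[tan(π/4+φ₂/2)/tan(π/4+φ₁/2)] = +1.0370;  Δφ = +0.9248 rad,  Δλ = +2.1080 rad
q = Δφ/Δψ = 0.8918
d = R·√(Δφ² + q²Δλ²) = 6369·2.09518 = 13344 km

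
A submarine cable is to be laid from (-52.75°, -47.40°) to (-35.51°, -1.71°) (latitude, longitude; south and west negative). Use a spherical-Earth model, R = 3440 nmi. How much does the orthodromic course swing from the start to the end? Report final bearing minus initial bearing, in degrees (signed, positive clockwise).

At departure: θ₁ = atan2(sin Δλ cos φ₂, cos φ₁ sin φ₂ − sin φ₁ cos φ₂ cos Δλ) = 80.16°
At arrival: θ₂ = atan2(sin Δλ cos φ₁, −cos φ₂ sin φ₁ + sin φ₂ cos φ₁ cos Δλ) = 47.11°
Δθ = θ₂ − θ₁ = -33.0°

-33.0°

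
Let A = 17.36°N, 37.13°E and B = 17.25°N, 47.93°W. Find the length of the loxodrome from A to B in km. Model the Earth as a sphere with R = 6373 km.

Δψ = ln[tan(π/4+φ₂/2)/tan(π/4+φ₁/2)] = -0.0020;  Δφ = -0.0019 rad,  Δλ = -1.4846 rad
q = Δφ/Δψ = 0.9547
d = R·√(Δφ² + q²Δλ²) = 6373·1.41738 = 9033 km

9033 km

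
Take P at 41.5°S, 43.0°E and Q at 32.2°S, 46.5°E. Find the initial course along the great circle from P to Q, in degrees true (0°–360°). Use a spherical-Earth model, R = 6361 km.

17.8°

N = sin Δλ·cos φ₂ = +0.0517;  D = cos φ₁ sin φ₂ − sin φ₁ cos φ₂ cos Δλ = +0.1606
initial course = atan2(N, D) = 17.84°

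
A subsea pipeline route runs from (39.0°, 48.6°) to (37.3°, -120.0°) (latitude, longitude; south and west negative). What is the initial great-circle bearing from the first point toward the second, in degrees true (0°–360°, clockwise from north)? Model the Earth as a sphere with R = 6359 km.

350.7°

θ = atan2( sin Δλ·cos φ₂ ,  cos φ₁ sin φ₂ − sin φ₁ cos φ₂ cos Δλ )
  = atan2(-0.1572, +0.9617) = 350.71°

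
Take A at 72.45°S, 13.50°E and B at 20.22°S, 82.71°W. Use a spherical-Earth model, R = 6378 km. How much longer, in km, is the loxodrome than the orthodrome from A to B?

Great circle: cos σ = sin φ₁ sin φ₂ + cos φ₁ cos φ₂ cos Δλ,  σ = 1.2672 rad → d_gc = 8082.4 km
Rhumb line: Δψ = +1.5080, q = Δφ/Δψ = 0.6045, d_rh = R√(Δφ²+q²Δλ²) = 8701.6 km
Excess = 8701.6 − 8082.4 = 619.2 ≈ 619 km

619 km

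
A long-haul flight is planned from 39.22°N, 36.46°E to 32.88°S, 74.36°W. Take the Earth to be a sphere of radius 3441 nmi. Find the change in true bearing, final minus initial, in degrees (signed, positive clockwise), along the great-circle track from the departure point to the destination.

-11.3°

At departure: θ₁ = atan2(sin Δλ cos φ₂, cos φ₁ sin φ₂ − sin φ₁ cos φ₂ cos Δλ) = 253.55°
At arrival: θ₂ = atan2(sin Δλ cos φ₁, −cos φ₂ sin φ₁ + sin φ₂ cos φ₁ cos Δλ) = 242.22°
Δθ = θ₂ − θ₁ = -11.3°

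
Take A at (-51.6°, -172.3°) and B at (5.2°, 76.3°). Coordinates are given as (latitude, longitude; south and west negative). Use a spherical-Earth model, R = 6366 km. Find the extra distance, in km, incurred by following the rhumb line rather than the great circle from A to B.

Great circle: cos σ = sin φ₁ sin φ₂ + cos φ₁ cos φ₂ cos Δλ,  σ = 1.8721 rad → d_gc = 11917.6 km
Rhumb line: Δψ = +1.1458, q = Δφ/Δψ = 0.8652, d_rh = R√(Δφ²+q²Δλ²) = 12430.5 km
Excess = 12430.5 − 11917.6 = 512.9 ≈ 513 km

513 km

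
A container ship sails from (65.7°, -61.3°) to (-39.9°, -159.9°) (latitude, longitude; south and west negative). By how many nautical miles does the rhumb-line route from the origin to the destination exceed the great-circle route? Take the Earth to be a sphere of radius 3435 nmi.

Great circle: cos σ = sin φ₁ sin φ₂ + cos φ₁ cos φ₂ cos Δλ,  σ = 2.2547 rad → d_gc = 7744.91 nmi
Rhumb line: Δψ = -2.2964, q = Δφ/Δψ = 0.8026, d_rh = R√(Δφ²+q²Δλ²) = 7911.37 nmi
Excess = 7911.37 − 7744.91 = 166.46 ≈ 166 nmi

166 nmi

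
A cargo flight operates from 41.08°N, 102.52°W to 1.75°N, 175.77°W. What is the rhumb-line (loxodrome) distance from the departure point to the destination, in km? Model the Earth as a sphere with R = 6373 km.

Rhumb course C = atan2(Δλ, Δψ) with Δψ = ln[tan(π/4+φ₂/2)/tan(π/4+φ₁/2)] = -0.7572, Δλ = -1.2785 → C = 239.36°
d = R·|Δφ| / |cos C| = 6373·0.68644 / 0.50959 = 8585 km

8585 km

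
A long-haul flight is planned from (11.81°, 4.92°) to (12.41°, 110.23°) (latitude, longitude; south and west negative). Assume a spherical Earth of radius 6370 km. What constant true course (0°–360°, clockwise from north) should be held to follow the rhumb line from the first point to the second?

89.7°

Δψ = ln[tan(π/4+φ₂/2)/tan(π/4+φ₁/2)] = +0.0107
Δλ = +1.8380 rad (taken the short way round)
course = atan2(Δλ, Δψ) = 89.67°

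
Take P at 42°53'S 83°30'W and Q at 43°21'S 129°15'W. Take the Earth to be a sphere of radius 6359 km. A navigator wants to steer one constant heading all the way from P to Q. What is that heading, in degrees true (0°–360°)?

269.2°

Δψ = ln[tan(π/4+φ₂/2)/tan(π/4+φ₁/2)] = -0.0112
Δλ = -0.7985 rad (taken the short way round)
course = atan2(Δλ, Δψ) = 269.20°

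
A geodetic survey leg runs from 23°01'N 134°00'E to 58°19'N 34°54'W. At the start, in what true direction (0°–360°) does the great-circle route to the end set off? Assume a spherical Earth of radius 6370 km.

354.1°

θ = atan2( sin Δλ·cos φ₂ ,  cos φ₁ sin φ₂ − sin φ₁ cos φ₂ cos Δλ )
  = atan2(-0.1011, +0.9847) = 354.14°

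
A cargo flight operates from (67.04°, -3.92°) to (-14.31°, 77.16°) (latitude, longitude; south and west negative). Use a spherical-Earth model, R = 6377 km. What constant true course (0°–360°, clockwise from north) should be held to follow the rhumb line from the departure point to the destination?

Meridional parts: M(φ₁)=+1.5941, M(φ₂)=-0.2524 → ΔM = -1.8465;  Δλ = +1.4151 rad
tan C = Δλ / ΔM = -0.7664 → C = 142.53°

142.5°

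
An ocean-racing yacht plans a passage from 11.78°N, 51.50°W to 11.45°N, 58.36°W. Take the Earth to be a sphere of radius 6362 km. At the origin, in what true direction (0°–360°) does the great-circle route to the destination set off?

267.9°

N = sin Δλ·cos φ₂ = -0.1171;  D = cos φ₁ sin φ₂ − sin φ₁ cos φ₂ cos Δλ = -0.0043
initial course = atan2(N, D) = 267.88°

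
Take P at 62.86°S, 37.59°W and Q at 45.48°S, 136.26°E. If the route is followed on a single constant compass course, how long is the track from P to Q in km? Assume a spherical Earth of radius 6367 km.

11263 km

Rhumb course C = atan2(Δλ, Δψ) with Δψ = ln[tan(π/4+φ₂/2)/tan(π/4+φ₁/2)] = +0.5281, Δλ = +3.0343 → C = 80.13°
d = R·|Δφ| / |cos C| = 6367·0.30334 / 0.17148 = 11263 km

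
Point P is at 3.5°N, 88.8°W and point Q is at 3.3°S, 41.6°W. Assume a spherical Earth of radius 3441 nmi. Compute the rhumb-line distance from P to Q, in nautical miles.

2862 nmi

Rhumb course C = atan2(Δλ, Δψ) with Δψ = ln[tan(π/4+φ₂/2)/tan(π/4+φ₁/2)] = -0.1188, Δλ = +0.8238 → C = 98.20°
d = R·|Δφ| / |cos C| = 3441·0.11868 / 0.14268 = 2862 nmi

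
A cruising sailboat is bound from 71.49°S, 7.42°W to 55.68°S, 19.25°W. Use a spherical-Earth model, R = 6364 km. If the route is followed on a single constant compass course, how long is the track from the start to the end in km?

Δψ = ln[tan(π/4+φ₂/2)/tan(π/4+φ₁/2)] = +0.6392;  Δφ = +0.2759 rad,  Δλ = -0.2065 rad
q = Δφ/Δψ = 0.4317
d = R·√(Δφ² + q²Δλ²) = 6364·0.28997 = 1845 km

1845 km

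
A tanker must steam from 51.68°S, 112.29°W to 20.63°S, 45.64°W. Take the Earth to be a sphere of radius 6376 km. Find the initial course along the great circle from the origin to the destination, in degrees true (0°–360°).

85.2°

θ = atan2( sin Δλ·cos φ₂ ,  cos φ₁ sin φ₂ − sin φ₁ cos φ₂ cos Δλ )
  = atan2(+0.8592, +0.0726) = 85.17°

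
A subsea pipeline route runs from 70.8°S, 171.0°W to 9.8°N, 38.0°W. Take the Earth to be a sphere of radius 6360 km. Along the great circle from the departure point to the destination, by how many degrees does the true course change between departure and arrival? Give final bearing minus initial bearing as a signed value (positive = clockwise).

-113.7°

Initial bearing θ₁ = atan2(sin Δλ cos φ₂, cos φ₁ sin φ₂ − sin φ₁ cos φ₂ cos Δλ) = 128.76°
Final bearing θ₂ = (initial bearing from the destination back to the start) + 180° = 15.08°
Δθ = θ₂ − θ₁ = -113.7°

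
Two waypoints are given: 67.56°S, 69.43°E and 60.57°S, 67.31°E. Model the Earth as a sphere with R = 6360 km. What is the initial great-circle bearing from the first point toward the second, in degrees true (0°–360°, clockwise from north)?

N = sin Δλ·cos φ₂ = -0.0182;  D = cos φ₁ sin φ₂ − sin φ₁ cos φ₂ cos Δλ = +0.1214
initial course = atan2(N, D) = 351.48°

351.5°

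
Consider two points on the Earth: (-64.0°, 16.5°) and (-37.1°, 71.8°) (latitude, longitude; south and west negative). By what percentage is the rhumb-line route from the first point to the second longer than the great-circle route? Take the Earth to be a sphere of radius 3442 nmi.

Great circle: σ = 0.7359 rad → d_gc = Rσ = 2533.1 nmi
Rhumb: Δφ = +0.4695, Δλ = +0.9652, Δψ = +0.7677, q = Δφ/Δψ = 0.6115 → d_rh = R√(Δφ²+q²Δλ²) = 2595.9 nmi
Excess = (2595.9 − 2533.1) / 2533.1 = 62.8 / 2533.1 = 2.48% ≈ 2.5%

2.5%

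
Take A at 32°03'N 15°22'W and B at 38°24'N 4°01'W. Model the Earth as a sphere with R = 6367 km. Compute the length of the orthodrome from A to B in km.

cos σ = sin φ₁ sin φ₂ + cos φ₁ cos φ₂ cos Δλ
      = sin(32.05°)sin(38.40°) + cos(32.05°)cos(38.40°)cos(11.35°) = 0.9809
σ = 11.224° → d = Rσ = 6367·0.19589 = 1247 km

1247 km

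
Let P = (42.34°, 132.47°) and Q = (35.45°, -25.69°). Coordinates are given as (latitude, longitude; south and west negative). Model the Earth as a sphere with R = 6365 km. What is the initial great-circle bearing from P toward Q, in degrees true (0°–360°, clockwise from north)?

342.1°

N = sin Δλ·cos φ₂ = -0.3031;  D = cos φ₁ sin φ₂ − sin φ₁ cos φ₂ cos Δλ = +0.9380
initial course = atan2(N, D) = 342.10°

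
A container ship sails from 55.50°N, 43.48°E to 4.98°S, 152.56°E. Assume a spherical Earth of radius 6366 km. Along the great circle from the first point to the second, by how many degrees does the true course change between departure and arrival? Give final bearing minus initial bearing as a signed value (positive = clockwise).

Initial bearing θ₁ = atan2(sin Δλ cos φ₂, cos φ₁ sin φ₂ − sin φ₁ cos φ₂ cos Δλ) = 76.89°
Final bearing θ₂ = (initial bearing from the destination back to the start) + 180° = 146.38°
Δθ = θ₂ − θ₁ = +69.5°

+69.5°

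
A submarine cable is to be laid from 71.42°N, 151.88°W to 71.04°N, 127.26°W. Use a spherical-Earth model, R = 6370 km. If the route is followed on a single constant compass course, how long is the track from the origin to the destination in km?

882 km

Δψ = ln[tan(π/4+φ₂/2)/tan(π/4+φ₁/2)] = -0.0206;  Δφ = -0.0066 rad,  Δλ = +0.4297 rad
q = Δφ/Δψ = 0.3218
d = R·√(Δφ² + q²Δλ²) = 6370·0.13842 = 882 km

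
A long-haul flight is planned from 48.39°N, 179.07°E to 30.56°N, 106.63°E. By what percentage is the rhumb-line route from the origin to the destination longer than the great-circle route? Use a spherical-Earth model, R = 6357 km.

3.1%

Great circle: σ = 0.9852 rad → d_gc = Rσ = 6263.1 km
Rhumb: Δφ = -0.3112, Δλ = -1.2643, Δψ = -0.4071, q = Δφ/Δψ = 0.7645 → d_rh = R√(Δφ²+q²Δλ²) = 6455.1 km
Excess = (6455.1 − 6263.1) / 6263.1 = 192.0 / 6263.1 = 3.07% ≈ 3.1%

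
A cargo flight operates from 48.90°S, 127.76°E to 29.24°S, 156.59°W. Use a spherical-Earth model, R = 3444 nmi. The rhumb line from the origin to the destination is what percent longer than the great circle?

Great circle: σ = 1.0353 rad → d_gc = Rσ = 3565.6 nmi
Rhumb: Δφ = +0.3431, Δλ = +1.3203, Δψ = +0.4471, q = Δφ/Δψ = 0.7675 → d_rh = R√(Δφ²+q²Δλ²) = 3684.5 nmi
Excess = (3684.5 − 3565.6) / 3565.6 = 118.9 / 3565.6 = 3.33% ≈ 3.3%

3.3%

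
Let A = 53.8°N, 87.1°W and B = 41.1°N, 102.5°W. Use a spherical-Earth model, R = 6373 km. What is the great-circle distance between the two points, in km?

Haversine: a = sin²(Δφ/2)+cos φ₁ cos φ₂ sin²(Δλ/2) = 0.02022;  σ = 2·atan2(√a,√(1−a))
σ = 16.351° → d = Rσ = 6373·0.28538 = 1819 km

1819 km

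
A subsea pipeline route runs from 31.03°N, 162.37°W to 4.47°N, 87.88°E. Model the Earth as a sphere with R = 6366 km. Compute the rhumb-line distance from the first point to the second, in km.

Δψ = ln[tan(π/4+φ₂/2)/tan(π/4+φ₁/2)] = -0.4921;  Δφ = -0.4636 rad,  Δλ = -1.9155 rad
q = Δφ/Δψ = 0.9420
d = R·√(Δφ² + q²Δλ²) = 6366·1.86308 = 11860 km

11860 km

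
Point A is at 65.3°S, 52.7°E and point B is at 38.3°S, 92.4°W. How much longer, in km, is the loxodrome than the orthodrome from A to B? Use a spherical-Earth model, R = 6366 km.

Great circle: cos σ = sin φ₁ sin φ₂ + cos φ₁ cos φ₂ cos Δλ,  σ = 1.2723 rad → d_gc = 8099.2 km
Rhumb line: Δψ = +0.7943, q = Δφ/Δψ = 0.5933, d_rh = R√(Δφ²+q²Δλ²) = 10024.4 km
Excess = 10024.4 − 8099.2 = 1925.2 ≈ 1925 km

1925 km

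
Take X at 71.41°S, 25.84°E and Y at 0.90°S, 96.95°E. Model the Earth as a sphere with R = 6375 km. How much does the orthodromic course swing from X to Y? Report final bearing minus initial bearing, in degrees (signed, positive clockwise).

-54.6°

At departure: θ₁ = atan2(sin Δλ cos φ₂, cos φ₁ sin φ₂ − sin φ₁ cos φ₂ cos Δλ) = 72.31°
At arrival: θ₂ = atan2(sin Δλ cos φ₁, −cos φ₂ sin φ₁ + sin φ₂ cos φ₁ cos Δλ) = 17.68°
Δθ = θ₂ − θ₁ = -54.6°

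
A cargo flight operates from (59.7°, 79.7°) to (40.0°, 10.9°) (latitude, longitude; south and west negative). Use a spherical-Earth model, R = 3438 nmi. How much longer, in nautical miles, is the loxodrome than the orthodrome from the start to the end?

Great circle: cos σ = sin φ₁ sin φ₂ + cos φ₁ cos φ₂ cos Δλ,  σ = 0.8027 rad → d_gc = 2759.8 nmi
Rhumb line: Δψ = -0.5436, q = Δφ/Δψ = 0.6325, d_rh = R√(Δφ²+q²Δλ²) = 2866.2 nmi
Excess = 2866.2 − 2759.8 = 106.4 ≈ 106 nmi

106 nmi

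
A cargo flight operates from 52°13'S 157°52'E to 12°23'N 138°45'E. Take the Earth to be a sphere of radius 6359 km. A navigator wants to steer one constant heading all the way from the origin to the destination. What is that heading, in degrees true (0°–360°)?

Δψ = ln[tan(π/4+φ₂/2)/tan(π/4+φ₁/2)] = +1.2902
Δλ = -0.3336 rad (taken the short way round)
course = atan2(Δλ, Δψ) = 345.50°

345.5°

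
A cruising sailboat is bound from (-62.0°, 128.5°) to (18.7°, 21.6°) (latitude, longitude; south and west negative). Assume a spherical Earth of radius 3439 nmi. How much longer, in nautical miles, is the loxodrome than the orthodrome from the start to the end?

Great circle: cos σ = sin φ₁ sin φ₂ + cos φ₁ cos φ₂ cos Δλ,  σ = 1.9958 rad → d_gc = 6863.7 nmi
Rhumb line: Δψ = +1.7213, q = Δφ/Δψ = 0.8183, d_rh = R√(Δφ²+q²Δλ²) = 7143.3 nmi
Excess = 7143.3 − 6863.7 = 279.6 ≈ 280 nmi

280 nmi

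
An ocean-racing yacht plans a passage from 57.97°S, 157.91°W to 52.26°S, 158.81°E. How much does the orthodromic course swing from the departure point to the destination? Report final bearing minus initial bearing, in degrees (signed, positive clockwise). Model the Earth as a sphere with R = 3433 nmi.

+36.1°

At departure: θ₁ = atan2(sin Δλ cos φ₂, cos φ₁ sin φ₂ − sin φ₁ cos φ₂ cos Δλ) = 264.33°
At arrival: θ₂ = atan2(sin Δλ cos φ₁, −cos φ₂ sin φ₁ + sin φ₂ cos φ₁ cos Δλ) = 300.43°
Δθ = θ₂ − θ₁ = +36.1°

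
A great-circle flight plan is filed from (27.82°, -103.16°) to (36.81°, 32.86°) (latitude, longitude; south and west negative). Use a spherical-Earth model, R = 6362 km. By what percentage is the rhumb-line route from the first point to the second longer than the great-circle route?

11.4%

Great circle: σ = 1.8028 rad → d_gc = Rσ = 11469.2 km
Rhumb: Δφ = +0.1569, Δλ = +2.3740, Δψ = +0.1860, q = Δφ/Δψ = 0.8436 → d_rh = R√(Δφ²+q²Δλ²) = 12779.6 km
Excess = (12779.6 − 11469.2) / 11469.2 = 1310.4 / 11469.2 = 11.43% ≈ 11.4%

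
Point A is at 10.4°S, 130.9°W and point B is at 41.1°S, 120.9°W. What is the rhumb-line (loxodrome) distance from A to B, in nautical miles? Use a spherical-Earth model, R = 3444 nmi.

1920 nmi

Rhumb course C = atan2(Δλ, Δψ) with Δψ = ln[tan(π/4+φ₂/2)/tan(π/4+φ₁/2)] = -0.6057, Δλ = +0.1745 → C = 163.92°
d = R·|Δφ| / |cos C| = 3444·0.53582 / 0.96090 = 1920 nmi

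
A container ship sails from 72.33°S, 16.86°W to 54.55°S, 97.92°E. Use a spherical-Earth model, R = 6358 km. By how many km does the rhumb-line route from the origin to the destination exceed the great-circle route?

Great circle: cos σ = sin φ₁ sin φ₂ + cos φ₁ cos φ₂ cos Δλ,  σ = 0.7920 rad → d_gc = 5035.7 km
Rhumb line: Δψ = +0.7209, q = Δφ/Δψ = 0.4305, d_rh = R√(Δφ²+q²Δλ²) = 5826.8 km
Excess = 5826.8 − 5035.7 = 791.1 ≈ 791 km

791 km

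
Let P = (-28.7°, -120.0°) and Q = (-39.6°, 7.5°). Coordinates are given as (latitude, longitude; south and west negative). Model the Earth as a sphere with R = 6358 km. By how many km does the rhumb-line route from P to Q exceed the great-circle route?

Great circle: cos σ = sin φ₁ sin φ₂ + cos φ₁ cos φ₂ cos Δλ,  σ = 1.6763 rad → d_gc = 10658.0 km
Rhumb line: Δψ = -0.2305, q = Δφ/Δψ = 0.8252, d_rh = R√(Δφ²+q²Δλ²) = 11737.3 km
Excess = 11737.3 − 10658.0 = 1079.3 ≈ 1079 km

1079 km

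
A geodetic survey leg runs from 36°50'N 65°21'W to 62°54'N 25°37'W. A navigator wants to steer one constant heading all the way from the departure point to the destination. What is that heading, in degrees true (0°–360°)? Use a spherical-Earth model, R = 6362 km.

43.5°

Meridional parts: M(φ₁)=+0.6923, M(φ₂)=+1.4230 → ΔM = +0.7306;  Δλ = +0.6935 rad
tan C = Δλ / ΔM = +0.9492 → C = 43.51°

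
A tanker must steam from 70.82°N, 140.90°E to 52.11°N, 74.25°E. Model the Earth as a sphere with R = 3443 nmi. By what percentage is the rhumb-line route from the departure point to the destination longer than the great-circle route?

Great circle: σ = 0.6000 rad → d_gc = Rσ = 2065.7 nmi
Rhumb: Δφ = -0.3266, Δλ = -1.1633, Δψ = -0.7088, q = Δφ/Δψ = 0.4607 → d_rh = R√(Δφ²+q²Δλ²) = 2160.7 nmi
Excess = (2160.7 − 2065.7) / 2065.7 = 95.0 / 2065.7 = 4.60% ≈ 4.6%

4.6%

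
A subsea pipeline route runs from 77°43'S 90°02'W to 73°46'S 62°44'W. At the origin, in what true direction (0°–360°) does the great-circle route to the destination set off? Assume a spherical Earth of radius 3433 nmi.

73.3°

N = sin Δλ·cos φ₂ = +0.1282;  D = cos φ₁ sin φ₂ − sin φ₁ cos φ₂ cos Δλ = +0.0385
initial course = atan2(N, D) = 73.30°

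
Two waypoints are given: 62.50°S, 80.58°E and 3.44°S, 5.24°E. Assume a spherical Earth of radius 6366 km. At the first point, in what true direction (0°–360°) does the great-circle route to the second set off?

N = sin Δλ·cos φ₂ = -0.9657;  D = cos φ₁ sin φ₂ − sin φ₁ cos φ₂ cos Δλ = +0.1964
initial course = atan2(N, D) = 281.49°

281.5°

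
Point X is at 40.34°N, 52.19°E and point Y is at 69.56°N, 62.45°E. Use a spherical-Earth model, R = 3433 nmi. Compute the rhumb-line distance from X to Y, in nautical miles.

Δψ = ln[tan(π/4+φ₂/2)/tan(π/4+φ₁/2)] = +0.9425;  Δφ = +0.5100 rad,  Δλ = +0.1791 rad
q = Δφ/Δψ = 0.5411
d = R·√(Δφ² + q²Δλ²) = 3433·0.51911 = 1782 nmi

1782 nmi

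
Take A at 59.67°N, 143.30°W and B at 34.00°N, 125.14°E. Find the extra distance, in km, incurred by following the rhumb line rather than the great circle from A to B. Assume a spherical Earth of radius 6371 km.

Great circle: cos σ = sin φ₁ sin φ₂ + cos φ₁ cos φ₂ cos Δλ,  σ = 1.0801 rad → d_gc = 6881.2 km
Rhumb line: Δψ = -0.6738, q = Δφ/Δψ = 0.6649, d_rh = R√(Δφ²+q²Δλ²) = 7346.4 km
Excess = 7346.4 − 6881.2 = 465.2 ≈ 465 km

465 km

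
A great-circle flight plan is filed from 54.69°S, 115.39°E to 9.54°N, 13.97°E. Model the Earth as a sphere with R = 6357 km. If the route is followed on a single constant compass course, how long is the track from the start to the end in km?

11967 km

Δψ = ln[tan(π/4+φ₂/2)/tan(π/4+φ₁/2)] = +1.3121;  Δφ = +1.1210 rad,  Δλ = -1.7701 rad
q = Δφ/Δψ = 0.8544
d = R·√(Δφ² + q²Δλ²) = 6357·1.88250 = 11967 km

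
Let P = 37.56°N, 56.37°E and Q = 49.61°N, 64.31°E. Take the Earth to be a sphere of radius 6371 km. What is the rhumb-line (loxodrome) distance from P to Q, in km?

1483 km

Rhumb course C = atan2(Δλ, Δψ) with Δψ = ln[tan(π/4+φ₂/2)/tan(π/4+φ₁/2)] = +0.2919, Δλ = +0.1386 → C = 25.40°
d = R·|Δφ| / |cos C| = 6371·0.21031 / 0.90335 = 1483 km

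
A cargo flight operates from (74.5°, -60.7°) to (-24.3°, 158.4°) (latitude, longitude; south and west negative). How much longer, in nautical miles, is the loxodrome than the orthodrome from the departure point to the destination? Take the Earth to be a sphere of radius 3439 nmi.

Great circle: cos σ = sin φ₁ sin φ₂ + cos φ₁ cos φ₂ cos Δλ,  σ = 2.1964 rad → d_gc = 7553.32 nmi
Rhumb line: Δψ = -2.4318, q = Δφ/Δψ = 0.7091, d_rh = R√(Δφ²+q²Δλ²) = 8433.77 nmi
Excess = 8433.77 − 7553.32 = 880.45 ≈ 880 nmi

880 nmi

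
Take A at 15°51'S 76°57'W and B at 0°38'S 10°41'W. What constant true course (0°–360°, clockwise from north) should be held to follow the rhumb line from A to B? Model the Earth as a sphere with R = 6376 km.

76.9°

Meridional parts: M(φ₁)=-0.2802, M(φ₂)=-0.0111 → ΔM = +0.2692;  Δλ = +1.1566 rad
tan C = Δλ / ΔM = +4.2967 → C = 76.90°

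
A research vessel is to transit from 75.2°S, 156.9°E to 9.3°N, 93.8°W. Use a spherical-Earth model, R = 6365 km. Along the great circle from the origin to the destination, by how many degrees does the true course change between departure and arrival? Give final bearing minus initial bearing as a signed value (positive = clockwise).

Initial bearing θ₁ = atan2(sin Δλ cos φ₂, cos φ₁ sin φ₂ − sin φ₁ cos φ₂ cos Δλ) = 106.40°
Final bearing θ₂ = (initial bearing from the destination back to the start) + 180° = 14.38°
Δθ = θ₂ − θ₁ = -92.0°

-92.0°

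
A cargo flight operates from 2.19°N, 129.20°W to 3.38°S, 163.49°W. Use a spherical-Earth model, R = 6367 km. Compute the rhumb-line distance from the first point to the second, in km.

Δψ = ln[tan(π/4+φ₂/2)/tan(π/4+φ₁/2)] = -0.0973;  Δφ = -0.0972 rad,  Δλ = -0.5985 rad
q = Δφ/Δψ = 0.9996
d = R·√(Δφ² + q²Δλ²) = 6367·0.60605 = 3859 km

3859 km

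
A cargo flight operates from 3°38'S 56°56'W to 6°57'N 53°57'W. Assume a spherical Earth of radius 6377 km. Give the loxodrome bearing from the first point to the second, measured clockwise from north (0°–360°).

15.7°

Δψ = ln[tan(π/4+φ₂/2)/tan(π/4+φ₁/2)] = +0.1851
Δλ = +0.0521 rad (taken the short way round)
course = atan2(Δλ, Δψ) = 15.72°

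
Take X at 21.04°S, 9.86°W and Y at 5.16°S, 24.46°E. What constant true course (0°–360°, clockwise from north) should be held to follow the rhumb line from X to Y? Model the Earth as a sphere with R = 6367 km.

Δψ = ln[tan(π/4+φ₂/2)/tan(π/4+φ₁/2)] = +0.2856
Δλ = +0.5990 rad (taken the short way round)
course = atan2(Δλ, Δψ) = 64.51°

64.5°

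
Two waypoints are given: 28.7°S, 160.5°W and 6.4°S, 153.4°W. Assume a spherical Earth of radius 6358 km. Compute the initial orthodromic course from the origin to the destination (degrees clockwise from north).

N = sin Δλ·cos φ₂ = +0.1228;  D = cos φ₁ sin φ₂ − sin φ₁ cos φ₂ cos Δλ = +0.3758
initial course = atan2(N, D) = 18.10°

18.1°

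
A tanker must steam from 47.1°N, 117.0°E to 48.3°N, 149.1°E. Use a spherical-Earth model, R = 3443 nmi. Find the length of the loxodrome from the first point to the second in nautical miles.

1300 nmi

Rhumb course C = atan2(Δλ, Δψ) with Δψ = ln[tan(π/4+φ₂/2)/tan(π/4+φ₁/2)] = +0.0311, Δλ = +0.5603 → C = 86.82°
d = R·|Δφ| / |cos C| = 3443·0.02094 / 0.05546 = 1300 nmi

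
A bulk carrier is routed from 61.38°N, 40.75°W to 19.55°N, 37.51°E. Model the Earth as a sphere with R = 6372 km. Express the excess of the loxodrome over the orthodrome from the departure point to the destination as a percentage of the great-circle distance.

Great circle: σ = 1.1750 rad → d_gc = Rσ = 7486.8 km
Rhumb: Δφ = -0.7301, Δλ = +1.3659, Δψ = -1.0181, q = Δφ/Δψ = 0.7171 → d_rh = R√(Δφ²+q²Δλ²) = 7784.0 km
Excess = (7784.0 − 7486.8) / 7486.8 = 297.2 / 7486.8 = 3.97% ≈ 4.0%

4.0%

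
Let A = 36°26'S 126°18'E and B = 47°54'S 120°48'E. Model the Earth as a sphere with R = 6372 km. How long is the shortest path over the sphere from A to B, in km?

cos σ = sin φ₁ sin φ₂ + cos φ₁ cos φ₂ cos Δλ
      = sin(-36.43°)sin(-47.90°) + cos(-36.43°)cos(-47.90°)cos(-5.50°) = 0.9776
σ = 12.162° → d = Rσ = 6372·0.21226 = 1353 km

1353 km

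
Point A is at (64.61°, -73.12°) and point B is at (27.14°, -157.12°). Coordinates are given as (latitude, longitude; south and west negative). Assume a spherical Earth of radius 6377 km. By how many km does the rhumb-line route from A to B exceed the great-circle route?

385 km

Great circle: cos σ = sin φ₁ sin φ₂ + cos φ₁ cos φ₂ cos Δλ,  σ = 1.1018 rad → d_gc = 7026.2 km
Rhumb line: Δψ = -0.9980, q = Δφ/Δψ = 0.6553, d_rh = R√(Δφ²+q²Δλ²) = 7411.1 km
Excess = 7411.1 − 7026.2 = 384.9 ≈ 385 km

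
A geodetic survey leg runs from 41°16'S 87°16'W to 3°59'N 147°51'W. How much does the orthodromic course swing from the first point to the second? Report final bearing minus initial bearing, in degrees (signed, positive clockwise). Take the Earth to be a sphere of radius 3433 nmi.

+22.9°

At departure: θ₁ = atan2(sin Δλ cos φ₂, cos φ₁ sin φ₂ − sin φ₁ cos φ₂ cos Δλ) = 293.36°
At arrival: θ₂ = atan2(sin Δλ cos φ₁, −cos φ₂ sin φ₁ + sin φ₂ cos φ₁ cos Δλ) = 316.24°
Δθ = θ₂ − θ₁ = +22.9°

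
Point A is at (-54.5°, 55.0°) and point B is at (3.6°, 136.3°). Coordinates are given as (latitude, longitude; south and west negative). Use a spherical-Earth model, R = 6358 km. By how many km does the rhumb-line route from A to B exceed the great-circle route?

220 km

Great circle: cos σ = sin φ₁ sin φ₂ + cos φ₁ cos φ₂ cos Δλ,  σ = 1.5342 rad → d_gc = 9754.7 km
Rhumb line: Δψ = +1.2020, q = Δφ/Δψ = 0.8436, d_rh = R√(Δφ²+q²Δλ²) = 9974.7 km
Excess = 9974.7 − 9754.7 = 220.0 ≈ 220 km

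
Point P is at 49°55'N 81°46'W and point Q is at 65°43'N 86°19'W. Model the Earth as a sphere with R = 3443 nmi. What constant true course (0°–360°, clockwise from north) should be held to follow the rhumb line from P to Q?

351.4°

Meridional parts: M(φ₁)=+1.0084, M(φ₂)=+1.5365 → ΔM = +0.5280;  Δλ = -0.0794 rad
tan C = Δλ / ΔM = -0.1504 → C = 351.45°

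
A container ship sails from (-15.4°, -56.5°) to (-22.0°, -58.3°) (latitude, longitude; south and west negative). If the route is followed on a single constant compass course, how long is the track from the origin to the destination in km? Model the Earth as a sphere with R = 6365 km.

757 km

Δψ = ln[tan(π/4+φ₂/2)/tan(π/4+φ₁/2)] = -0.1217;  Δφ = -0.1152 rad,  Δλ = -0.0314 rad
q = Δφ/Δψ = 0.9466
d = R·√(Δφ² + q²Δλ²) = 6365·0.11897 = 757 km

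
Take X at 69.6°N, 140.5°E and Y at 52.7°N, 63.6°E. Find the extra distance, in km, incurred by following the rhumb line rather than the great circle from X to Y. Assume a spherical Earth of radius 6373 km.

260 km

Great circle: cos σ = sin φ₁ sin φ₂ + cos φ₁ cos φ₂ cos Δλ,  σ = 0.6543 rad → d_gc = 4170.016 km
Rhumb line: Δψ = -0.6290, q = Δφ/Δψ = 0.4689, d_rh = R√(Δφ²+q²Δλ²) = 4429.519 km
Excess = 4429.519 − 4170.016 = 259.503 ≈ 260 km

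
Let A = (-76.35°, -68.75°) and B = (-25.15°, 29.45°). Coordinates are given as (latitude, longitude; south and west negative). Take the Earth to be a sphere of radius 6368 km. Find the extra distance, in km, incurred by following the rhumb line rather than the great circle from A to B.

Great circle: cos σ = sin φ₁ sin φ₂ + cos φ₁ cos φ₂ cos Δλ,  σ = 1.1783 rad → d_gc = 7503.3 km
Rhumb line: Δψ = +1.6691, q = Δφ/Δψ = 0.5354, d_rh = R√(Δφ²+q²Δλ²) = 8156.3 km
Excess = 8156.3 − 7503.3 = 653.0 ≈ 653 km

653 km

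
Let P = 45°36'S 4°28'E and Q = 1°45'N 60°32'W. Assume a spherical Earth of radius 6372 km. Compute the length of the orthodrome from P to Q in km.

8242 km

Haversine: a = sin²(Δφ/2)+cos φ₁ cos φ₂ sin²(Δλ/2) = 0.36313;  σ = 2·atan2(√a,√(1−a))
σ = 74.113° → d = Rσ = 6372·1.29352 = 8242 km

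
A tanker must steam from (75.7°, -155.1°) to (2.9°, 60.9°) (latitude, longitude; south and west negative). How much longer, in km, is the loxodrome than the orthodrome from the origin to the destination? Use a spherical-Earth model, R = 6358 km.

1927 km

Great circle: cos σ = sin φ₁ sin φ₂ + cos φ₁ cos φ₂ cos Δλ,  σ = 1.7219 rad → d_gc = 10947.9 km
Rhumb line: Δψ = -2.0253, q = Δφ/Δψ = 0.6274, d_rh = R√(Δφ²+q²Δλ²) = 12874.9 km
Excess = 12874.9 − 10947.9 = 1927.0 ≈ 1927 km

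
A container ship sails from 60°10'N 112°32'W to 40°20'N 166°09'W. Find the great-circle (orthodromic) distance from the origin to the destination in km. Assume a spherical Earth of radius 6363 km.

4237 km

Haversine: a = sin²(Δφ/2)+cos φ₁ cos φ₂ sin²(Δλ/2) = 0.10680;  σ = 2·atan2(√a,√(1−a))
σ = 38.149° → d = Rσ = 6363·0.66582 = 4237 km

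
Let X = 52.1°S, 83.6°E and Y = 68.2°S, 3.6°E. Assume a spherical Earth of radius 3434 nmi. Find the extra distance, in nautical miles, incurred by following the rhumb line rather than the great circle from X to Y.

158 nmi

Great circle: cos σ = sin φ₁ sin φ₂ + cos φ₁ cos φ₂ cos Δλ,  σ = 0.6884 rad → d_gc = 2363.9 nmi
Rhumb line: Δψ = -0.5783, q = Δφ/Δψ = 0.4859, d_rh = R√(Δφ²+q²Δλ²) = 2521.7 nmi
Excess = 2521.7 − 2363.9 = 157.8 ≈ 158 nmi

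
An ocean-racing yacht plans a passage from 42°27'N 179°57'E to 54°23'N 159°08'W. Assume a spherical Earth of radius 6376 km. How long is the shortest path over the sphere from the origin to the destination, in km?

Haversine: a = sin²(Δφ/2)+cos φ₁ cos φ₂ sin²(Δλ/2) = 0.02496;  σ = 2·atan2(√a,√(1−a))
σ = 18.182° → d = Rσ = 6376·0.31733 = 2023 km

2023 km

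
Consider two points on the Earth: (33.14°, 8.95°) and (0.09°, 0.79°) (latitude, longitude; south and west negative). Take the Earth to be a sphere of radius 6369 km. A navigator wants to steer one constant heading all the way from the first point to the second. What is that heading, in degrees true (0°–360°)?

193.1°

Δψ = ln[tan(π/4+φ₂/2)/tan(π/4+φ₁/2)] = -0.6121
Δλ = -0.1424 rad (taken the short way round)
course = atan2(Δλ, Δψ) = 193.10°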